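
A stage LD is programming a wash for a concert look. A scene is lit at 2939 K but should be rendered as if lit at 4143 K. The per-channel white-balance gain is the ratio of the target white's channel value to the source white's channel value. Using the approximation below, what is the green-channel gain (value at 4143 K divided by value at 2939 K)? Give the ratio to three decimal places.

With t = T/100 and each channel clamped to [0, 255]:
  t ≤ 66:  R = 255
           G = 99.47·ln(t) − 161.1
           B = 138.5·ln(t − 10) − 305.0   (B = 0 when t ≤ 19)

At 2939 K (t = 29.39):
  G = 99.47·ln 29.39 − 161.1 = 99.47·3.3807 − 161.1 = 175.174.
At 4143 K (t = 41.43):
  G = 99.47·ln 41.43 − 161.1 = 99.47·3.7240 − 161.1 = 209.327.
Gain = 209.327 / 175.174 = 1.1950 → 1.195.

1.195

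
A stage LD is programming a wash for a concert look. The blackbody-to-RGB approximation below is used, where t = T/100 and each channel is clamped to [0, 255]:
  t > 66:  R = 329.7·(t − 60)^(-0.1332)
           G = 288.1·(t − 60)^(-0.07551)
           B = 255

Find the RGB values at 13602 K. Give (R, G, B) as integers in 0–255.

(185, 208, 255)

t = 13602/100 = 136.02; the t > 66 branch applies.
R = 329.7·(136.02 − 60)^(-0.1332) = 329.7·76.02^(-0.1332) = 329.7·0.56164 = 185.174.
G = 288.1·(136.02 − 60)^(-0.07551) = 288.1·76.02^(-0.07551) = 288.1·0.72106 = 207.737.
B = 255 by definition for t > 66.
Rounded: (185, 208, 255).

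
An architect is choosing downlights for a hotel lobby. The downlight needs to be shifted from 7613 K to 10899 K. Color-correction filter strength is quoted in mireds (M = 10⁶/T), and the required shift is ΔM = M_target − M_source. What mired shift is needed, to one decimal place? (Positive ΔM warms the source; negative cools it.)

M_source = 10⁶/7613 = 131.354; M_target = 10⁶/10899 = 91.752.
ΔM = 91.752 − 131.354 = -39.603 → -39.6 mireds, a cooling shift.

-39.6 mireds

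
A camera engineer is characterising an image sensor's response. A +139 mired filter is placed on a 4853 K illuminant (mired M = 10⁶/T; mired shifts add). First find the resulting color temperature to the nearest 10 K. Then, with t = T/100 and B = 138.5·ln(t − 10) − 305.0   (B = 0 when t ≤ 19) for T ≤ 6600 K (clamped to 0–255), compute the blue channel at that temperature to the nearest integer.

M_in = 10⁶/4853 = 206.06; M_out = 206.06 + (+139) = 345.06.
T_out = 10⁶/345.06 = 2898.1 K → 2900 K; t = 29.
B = 138.5·ln(29 − 10) − 305.0 = 138.5·ln 19 − 305.0 = 138.5·2.9444 − 305.0 = 102.805.
Rounded: 103.

103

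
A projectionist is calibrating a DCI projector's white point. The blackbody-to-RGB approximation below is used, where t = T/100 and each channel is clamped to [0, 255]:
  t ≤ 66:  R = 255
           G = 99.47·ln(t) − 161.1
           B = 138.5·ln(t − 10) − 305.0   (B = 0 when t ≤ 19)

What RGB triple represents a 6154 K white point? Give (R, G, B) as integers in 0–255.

t = 6154/100 = 61.54; the t ≤ 66 branch applies.
R = 255 by definition for t ≤ 66.
G = 99.47·ln 61.54 − 161.1 = 99.47·4.1197 − 161.1 = 248.685.
B = 138.5·ln(61.54 − 10) − 305.0 = 138.5·ln 51.54 − 305.0 = 138.5·3.9424 − 305.0 = 241.017.
Rounded: (255, 249, 241).

(255, 249, 241)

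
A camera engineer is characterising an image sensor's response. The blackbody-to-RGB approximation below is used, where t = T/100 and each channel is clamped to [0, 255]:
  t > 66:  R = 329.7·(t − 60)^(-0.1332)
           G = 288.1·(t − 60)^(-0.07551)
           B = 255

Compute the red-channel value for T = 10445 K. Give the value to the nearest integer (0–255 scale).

199

t = 10445/100 = 104.45; the t > 66 branch applies.
R = 329.7·(104.45 − 60)^(-0.1332) = 329.7·44.45^(-0.1332) = 329.7·0.60326 = 198.894.
Rounded: 199.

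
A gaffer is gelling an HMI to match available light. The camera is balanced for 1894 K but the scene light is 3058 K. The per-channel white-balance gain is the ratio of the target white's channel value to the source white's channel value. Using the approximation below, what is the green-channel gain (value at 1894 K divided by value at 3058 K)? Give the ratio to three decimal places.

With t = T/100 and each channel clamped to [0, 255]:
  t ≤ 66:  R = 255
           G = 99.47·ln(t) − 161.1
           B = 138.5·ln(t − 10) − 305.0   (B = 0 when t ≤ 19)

0.734

At 3058 K (t = 30.58):
  G = 99.47·ln 30.58 − 161.1 = 99.47·3.4203 − 161.1 = 179.122.
At 1894 K (t = 18.94):
  G = 99.47·ln 18.94 − 161.1 = 99.47·2.9413 − 161.1 = 131.469.
Gain = 131.469 / 179.122 = 0.7340 → 0.734.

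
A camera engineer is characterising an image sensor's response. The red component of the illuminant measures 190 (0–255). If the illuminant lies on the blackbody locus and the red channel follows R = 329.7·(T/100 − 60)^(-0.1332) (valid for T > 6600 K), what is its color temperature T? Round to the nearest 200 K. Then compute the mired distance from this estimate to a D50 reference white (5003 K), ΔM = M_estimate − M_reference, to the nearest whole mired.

(t − 60)^(-0.1332) = 190/329.7 = 0.57628.
t − 60 = 0.57628^(1/-0.1332) = 0.57628^(-7.508) = 62.667, so t = 122.667.
T = 100·t = 12267 K → 12200 K to the nearest 200 K.
M_estimate = 10⁶/12200 = 81.97; M_reference = 10⁶/5003 = 199.88.
ΔM = 81.97 − 199.88 = -117.91 → -118 mireds.

-118 mireds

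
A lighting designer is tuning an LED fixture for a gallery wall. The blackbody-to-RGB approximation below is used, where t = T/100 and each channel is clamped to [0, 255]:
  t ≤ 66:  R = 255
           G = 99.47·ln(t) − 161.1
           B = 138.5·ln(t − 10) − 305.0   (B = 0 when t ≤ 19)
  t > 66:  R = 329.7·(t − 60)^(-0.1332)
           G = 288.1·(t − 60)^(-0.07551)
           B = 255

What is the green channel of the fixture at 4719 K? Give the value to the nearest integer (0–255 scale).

t = 4719/100 = 47.19; the t ≤ 66 branch applies.
G = 99.47·ln 47.19 − 161.1 = 99.47·3.8542 − 161.1 = 222.275.
Rounded: 222.

222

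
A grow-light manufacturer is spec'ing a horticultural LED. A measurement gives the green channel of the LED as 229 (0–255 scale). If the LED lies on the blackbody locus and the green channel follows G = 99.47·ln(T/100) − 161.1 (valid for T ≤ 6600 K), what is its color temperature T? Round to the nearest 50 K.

ln t = (229 + 161.1) / 99.47 = 3.9218.
t = e^3.9218 = 50.491.
T = 100·t = 5049 K → 5050 K to the nearest 50 K.

5050 K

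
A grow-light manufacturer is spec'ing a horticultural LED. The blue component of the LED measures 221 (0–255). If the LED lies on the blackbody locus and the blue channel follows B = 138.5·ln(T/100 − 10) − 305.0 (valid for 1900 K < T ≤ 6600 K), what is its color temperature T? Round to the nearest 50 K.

ln(t − 10) = (221 + 305.0) / 138.5 = 3.7978.
t − 10 = e^3.7978 = 44.604, so t = 54.604.
T = 100·t = 5460 K → 5450 K to the nearest 50 K.

5450 K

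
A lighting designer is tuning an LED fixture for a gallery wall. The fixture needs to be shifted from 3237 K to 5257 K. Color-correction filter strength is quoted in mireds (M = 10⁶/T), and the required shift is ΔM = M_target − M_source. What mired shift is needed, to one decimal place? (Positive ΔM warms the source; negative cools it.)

-118.7 mireds

M_source = 10⁶/3237 = 308.928; M_target = 10⁶/5257 = 190.223.
ΔM = 190.223 − 308.928 = -118.705 → -118.7 mireds, a cooling shift.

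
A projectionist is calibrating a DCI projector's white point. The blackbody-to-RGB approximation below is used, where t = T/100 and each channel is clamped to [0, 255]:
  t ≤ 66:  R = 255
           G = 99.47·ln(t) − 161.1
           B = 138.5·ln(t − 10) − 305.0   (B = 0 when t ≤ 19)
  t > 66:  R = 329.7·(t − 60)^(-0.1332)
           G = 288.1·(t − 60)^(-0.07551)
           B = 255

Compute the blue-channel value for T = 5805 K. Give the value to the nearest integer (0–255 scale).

231

t = 5805/100 = 58.05; the t ≤ 66 branch applies.
B = 138.5·ln(58.05 − 10) − 305.0 = 138.5·ln 48.05 − 305.0 = 138.5·3.8722 − 305.0 = 231.306.
Rounded: 231.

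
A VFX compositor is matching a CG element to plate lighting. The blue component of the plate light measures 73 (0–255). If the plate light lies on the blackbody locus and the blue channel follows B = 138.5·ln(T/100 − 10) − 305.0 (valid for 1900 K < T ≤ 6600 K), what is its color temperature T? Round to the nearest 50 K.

2550 K

ln(t − 10) = (73 + 305.0) / 138.5 = 2.7292.
t − 10 = e^2.7292 = 15.321, so t = 25.321.
T = 100·t = 2532 K → 2550 K to the nearest 50 K.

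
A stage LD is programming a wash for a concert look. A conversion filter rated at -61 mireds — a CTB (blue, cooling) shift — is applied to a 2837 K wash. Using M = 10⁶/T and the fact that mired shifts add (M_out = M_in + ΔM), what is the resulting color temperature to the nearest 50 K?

3450 K

M_in = 10⁶/2837 = 352.49 mireds.
M_out = 352.49 + (-61) = 291.49 mireds.
T_out = 10⁶/291.49 = 3430.7 K → 3450 K.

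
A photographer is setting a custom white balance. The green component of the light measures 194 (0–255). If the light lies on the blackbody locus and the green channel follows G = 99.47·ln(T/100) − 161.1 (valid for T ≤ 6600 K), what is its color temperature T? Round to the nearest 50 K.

ln t = (194 + 161.1) / 99.47 = 3.5699.
t = e^3.5699 = 35.514.
T = 100·t = 3551 K → 3550 K to the nearest 50 K.

3550 K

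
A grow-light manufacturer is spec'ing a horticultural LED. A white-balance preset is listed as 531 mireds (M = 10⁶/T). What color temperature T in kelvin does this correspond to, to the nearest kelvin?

T = 10⁶ / 531 = 1883.24 K → 1883 K.

1883 K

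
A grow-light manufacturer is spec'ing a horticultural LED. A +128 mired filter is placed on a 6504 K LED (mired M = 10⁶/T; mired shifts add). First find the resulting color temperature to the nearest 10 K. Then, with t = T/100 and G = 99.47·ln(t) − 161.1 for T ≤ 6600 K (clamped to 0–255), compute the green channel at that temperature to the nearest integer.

M_in = 10⁶/6504 = 153.75; M_out = 153.75 + (+128) = 281.75.
T_out = 10⁶/281.75 = 3549.2 K → 3550 K; t = 35.5.
G = 99.47·ln 35.5 − 161.1 = 99.47·3.5695 − 161.1 = 193.961.
Rounded: 194.

194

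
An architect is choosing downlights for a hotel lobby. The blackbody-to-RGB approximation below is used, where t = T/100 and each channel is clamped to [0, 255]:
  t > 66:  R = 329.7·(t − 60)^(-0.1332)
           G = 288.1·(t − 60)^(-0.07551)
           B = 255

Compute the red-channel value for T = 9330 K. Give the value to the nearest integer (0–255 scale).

t = 9330/100 = 93.3; the t > 66 branch applies.
R = 329.7·(93.3 − 60)^(-0.1332) = 329.7·33.3^(-0.1332) = 329.7·0.62692 = 206.695.
Rounded: 207.

207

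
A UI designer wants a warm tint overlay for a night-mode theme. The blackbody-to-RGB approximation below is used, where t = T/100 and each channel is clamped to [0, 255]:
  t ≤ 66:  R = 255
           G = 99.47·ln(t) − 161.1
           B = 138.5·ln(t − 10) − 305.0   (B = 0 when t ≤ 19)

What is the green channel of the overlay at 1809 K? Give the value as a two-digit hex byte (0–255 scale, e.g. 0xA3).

t = 1809/100 = 18.09; the t ≤ 66 branch applies.
G = 99.47·ln 18.09 − 161.1 = 99.47·2.8954 − 161.1 = 126.901.
Rounded: 127; in hex, 0x7F.

0x7F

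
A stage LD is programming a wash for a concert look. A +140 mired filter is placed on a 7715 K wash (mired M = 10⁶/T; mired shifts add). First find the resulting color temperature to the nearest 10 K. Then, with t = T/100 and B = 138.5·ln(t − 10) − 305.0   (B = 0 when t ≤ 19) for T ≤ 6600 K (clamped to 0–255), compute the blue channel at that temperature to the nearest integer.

M_in = 10⁶/7715 = 129.62; M_out = 129.62 + (+140) = 269.62.
T_out = 10⁶/269.62 = 3709.0 K → 3710 K; t = 37.1.
B = 138.5·ln(37.1 − 10) − 305.0 = 138.5·ln 27.1 − 305.0 = 138.5·3.2995 − 305.0 = 151.985.
Rounded: 152.

152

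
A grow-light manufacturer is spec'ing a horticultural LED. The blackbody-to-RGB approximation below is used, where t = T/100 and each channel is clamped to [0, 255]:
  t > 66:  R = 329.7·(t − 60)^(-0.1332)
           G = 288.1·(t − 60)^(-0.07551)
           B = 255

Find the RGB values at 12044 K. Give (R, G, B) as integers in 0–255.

(191, 211, 255)

t = 12044/100 = 120.44; the t > 66 branch applies.
R = 329.7·(120.44 − 60)^(-0.1332) = 329.7·60.44^(-0.1332) = 329.7·0.57907 = 190.918.
G = 288.1·(120.44 − 60)^(-0.07551) = 288.1·60.44^(-0.07551) = 288.1·0.73366 = 211.366.
B = 255 by definition for t > 66.
Rounded: (191, 211, 255).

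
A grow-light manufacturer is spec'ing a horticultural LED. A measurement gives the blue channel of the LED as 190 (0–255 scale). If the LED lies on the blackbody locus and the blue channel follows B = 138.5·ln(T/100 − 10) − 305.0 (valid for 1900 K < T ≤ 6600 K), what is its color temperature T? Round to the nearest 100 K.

ln(t − 10) = (190 + 305.0) / 138.5 = 3.5740.
t − 10 = e^3.5740 = 35.659, so t = 45.659.
T = 100·t = 4566 K → 4600 K to the nearest 100 K.

4600 K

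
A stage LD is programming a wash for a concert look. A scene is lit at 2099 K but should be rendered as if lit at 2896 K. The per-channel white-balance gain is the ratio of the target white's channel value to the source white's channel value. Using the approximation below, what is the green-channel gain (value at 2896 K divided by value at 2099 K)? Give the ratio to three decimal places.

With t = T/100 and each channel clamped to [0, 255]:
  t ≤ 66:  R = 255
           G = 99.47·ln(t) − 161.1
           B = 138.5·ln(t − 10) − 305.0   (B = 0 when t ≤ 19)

At 2099 K (t = 20.99):
  G = 99.47·ln 20.99 − 161.1 = 99.47·3.0440 − 161.1 = 141.691.
At 2896 K (t = 28.96):
  G = 99.47·ln 28.96 − 161.1 = 99.47·3.3659 − 161.1 = 173.708.
Gain = 173.708 / 141.691 = 1.2260 → 1.226.

1.226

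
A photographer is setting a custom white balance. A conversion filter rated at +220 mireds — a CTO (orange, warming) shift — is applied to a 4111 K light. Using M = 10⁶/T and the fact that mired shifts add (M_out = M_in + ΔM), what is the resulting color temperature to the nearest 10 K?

2160 K

M_in = 10⁶/4111 = 243.25 mireds.
M_out = 243.25 + (+220) = 463.25 mireds.
T_out = 10⁶/463.25 = 2158.7 K → 2160 K.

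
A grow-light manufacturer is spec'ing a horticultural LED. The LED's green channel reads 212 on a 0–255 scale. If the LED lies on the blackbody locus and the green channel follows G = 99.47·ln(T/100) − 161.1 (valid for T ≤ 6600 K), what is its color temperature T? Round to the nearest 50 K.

4250 K

ln t = (212 + 161.1) / 99.47 = 3.7509.
t = e^3.7509 = 42.559.
T = 100·t = 4256 K → 4250 K to the nearest 50 K.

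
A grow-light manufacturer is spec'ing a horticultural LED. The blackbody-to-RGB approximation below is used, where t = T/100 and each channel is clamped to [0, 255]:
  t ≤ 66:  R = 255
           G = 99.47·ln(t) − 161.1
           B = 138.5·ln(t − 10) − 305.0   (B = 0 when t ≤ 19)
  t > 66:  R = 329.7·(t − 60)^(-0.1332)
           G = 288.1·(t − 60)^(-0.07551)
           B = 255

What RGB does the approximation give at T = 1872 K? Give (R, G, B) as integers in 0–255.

t = 1872/100 = 18.72; the t ≤ 66 branch applies.
R = 255 by definition for t ≤ 66.
G = 99.47·ln 18.72 − 161.1 = 99.47·2.9296 − 161.1 = 130.307.
t = 18.72 ≤ 19, so B = 0.
Rounded: (255, 130, 0).

(255, 130, 0)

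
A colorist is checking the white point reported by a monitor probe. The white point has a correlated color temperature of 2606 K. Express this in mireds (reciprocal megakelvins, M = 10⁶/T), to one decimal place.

383.7 mireds

M = 10⁶ / 2606 = 383.730 → 383.7 mireds.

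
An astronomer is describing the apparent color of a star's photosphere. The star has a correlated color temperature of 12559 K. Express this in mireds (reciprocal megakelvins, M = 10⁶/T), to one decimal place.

M = 10⁶ / 12559 = 79.624 → 79.6 mireds.

79.6 mireds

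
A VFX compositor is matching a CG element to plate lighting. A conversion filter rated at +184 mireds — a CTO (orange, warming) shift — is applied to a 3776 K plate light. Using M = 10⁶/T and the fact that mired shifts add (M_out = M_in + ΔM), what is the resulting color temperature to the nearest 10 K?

M_in = 10⁶/3776 = 264.83 mireds.
M_out = 264.83 + (+184) = 448.83 mireds.
T_out = 10⁶/448.83 = 2228.0 K → 2230 K.

2230 K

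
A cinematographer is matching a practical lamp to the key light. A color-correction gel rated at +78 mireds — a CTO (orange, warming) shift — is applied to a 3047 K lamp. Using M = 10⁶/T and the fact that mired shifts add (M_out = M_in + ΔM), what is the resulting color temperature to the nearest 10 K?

M_in = 10⁶/3047 = 328.19 mireds.
M_out = 328.19 + (+78) = 406.19 mireds.
T_out = 10⁶/406.19 = 2461.9 K → 2460 K.

2460 K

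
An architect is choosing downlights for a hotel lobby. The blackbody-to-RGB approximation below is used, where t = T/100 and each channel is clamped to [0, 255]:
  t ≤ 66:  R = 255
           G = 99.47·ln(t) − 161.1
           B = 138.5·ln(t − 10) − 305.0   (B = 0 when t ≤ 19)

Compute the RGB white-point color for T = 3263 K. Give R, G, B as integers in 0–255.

R=255, G=186, B=127

t = 3263/100 = 32.63; the t ≤ 66 branch applies.
R = 255 by definition for t ≤ 66.
G = 99.47·ln 32.63 − 161.1 = 99.47·3.4852 − 161.1 = 185.576.
B = 138.5·ln(32.63 − 10) − 305.0 = 138.5·ln 22.63 − 305.0 = 138.5·3.1193 − 305.0 = 127.020.
Rounded: (255, 186, 127).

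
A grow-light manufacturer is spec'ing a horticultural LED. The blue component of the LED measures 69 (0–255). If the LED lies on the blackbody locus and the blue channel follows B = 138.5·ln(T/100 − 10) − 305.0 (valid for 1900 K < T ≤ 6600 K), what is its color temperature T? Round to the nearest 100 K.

2500 K

ln(t − 10) = (69 + 305.0) / 138.5 = 2.7004.
t − 10 = e^2.7004 = 14.885, so t = 24.885.
T = 100·t = 2489 K → 2500 K to the nearest 100 K.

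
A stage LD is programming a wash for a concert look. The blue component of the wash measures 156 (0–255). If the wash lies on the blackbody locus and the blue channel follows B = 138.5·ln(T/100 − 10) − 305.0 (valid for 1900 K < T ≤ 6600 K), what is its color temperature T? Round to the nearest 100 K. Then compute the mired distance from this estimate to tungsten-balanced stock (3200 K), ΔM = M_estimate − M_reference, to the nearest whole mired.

-49 mireds

ln(t − 10) = (156 + 305.0) / 138.5 = 3.3285.
t − 10 = e^3.3285 = 27.897, so t = 37.897.
T = 100·t = 3790 K → 3800 K to the nearest 100 K.
M_estimate = 10⁶/3800 = 263.16; M_reference = 10⁶/3200 = 312.50.
ΔM = 263.16 − 312.50 = -49.34 → -49 mireds.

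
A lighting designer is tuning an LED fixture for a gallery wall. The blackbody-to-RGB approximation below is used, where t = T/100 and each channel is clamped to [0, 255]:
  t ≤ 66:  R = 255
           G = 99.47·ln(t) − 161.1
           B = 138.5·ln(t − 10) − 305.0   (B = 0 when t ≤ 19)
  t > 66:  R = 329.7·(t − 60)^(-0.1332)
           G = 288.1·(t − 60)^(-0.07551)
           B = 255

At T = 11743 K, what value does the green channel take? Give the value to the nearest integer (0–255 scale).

t = 11743/100 = 117.43; the t > 66 branch applies.
G = 288.1·(117.43 − 60)^(-0.07551) = 288.1·57.43^(-0.07551) = 288.1·0.73649 = 212.183.
Rounded: 212.

212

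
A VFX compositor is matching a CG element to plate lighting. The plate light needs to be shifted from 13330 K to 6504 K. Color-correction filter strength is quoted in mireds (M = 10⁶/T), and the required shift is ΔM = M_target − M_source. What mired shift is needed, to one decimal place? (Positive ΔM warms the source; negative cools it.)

M_source = 10⁶/13330 = 75.019; M_target = 10⁶/6504 = 153.752.
ΔM = 153.752 − 75.019 = 78.733 → +78.7 mireds, a warming shift.

+78.7 mireds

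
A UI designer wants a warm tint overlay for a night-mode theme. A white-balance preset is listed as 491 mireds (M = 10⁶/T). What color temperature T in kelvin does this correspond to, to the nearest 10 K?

T = 10⁶ / 491 = 2036.66 K → 2040 K.

2040 K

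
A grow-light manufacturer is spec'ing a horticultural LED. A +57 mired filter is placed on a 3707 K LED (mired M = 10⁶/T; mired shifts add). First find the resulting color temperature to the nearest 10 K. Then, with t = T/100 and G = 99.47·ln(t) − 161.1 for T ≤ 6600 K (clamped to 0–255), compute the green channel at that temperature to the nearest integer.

179

M_in = 10⁶/3707 = 269.76; M_out = 269.76 + (+57) = 326.76.
T_out = 10⁶/326.76 = 3060.4 K → 3060 K; t = 30.6.
G = 99.47·ln 30.6 − 161.1 = 99.47·3.4210 − 161.1 = 179.187.
Rounded: 179.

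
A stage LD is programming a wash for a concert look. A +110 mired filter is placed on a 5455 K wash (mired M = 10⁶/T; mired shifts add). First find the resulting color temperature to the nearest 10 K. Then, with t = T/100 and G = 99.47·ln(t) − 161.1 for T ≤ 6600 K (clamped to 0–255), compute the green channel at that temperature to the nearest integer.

190

M_in = 10⁶/5455 = 183.32; M_out = 183.32 + (+110) = 293.32.
T_out = 10⁶/293.32 = 3409.3 K → 3410 K; t = 34.1.
G = 99.47·ln 34.1 − 161.1 = 99.47·3.5293 − 161.1 = 189.959.
Rounded: 190.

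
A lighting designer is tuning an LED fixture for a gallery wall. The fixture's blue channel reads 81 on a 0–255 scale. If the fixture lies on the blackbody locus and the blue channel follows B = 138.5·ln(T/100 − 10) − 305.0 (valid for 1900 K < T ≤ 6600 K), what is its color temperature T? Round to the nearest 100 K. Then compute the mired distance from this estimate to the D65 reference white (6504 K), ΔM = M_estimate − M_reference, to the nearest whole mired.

+231 mireds

ln(t − 10) = (81 + 305.0) / 138.5 = 2.7870.
t − 10 = e^2.7870 = 16.232, so t = 26.232.
T = 100·t = 2623 K → 2600 K to the nearest 100 K.
M_estimate = 10⁶/2600 = 384.62; M_reference = 10⁶/6504 = 153.75.
ΔM = 384.62 − 153.75 = 230.86 → +231 mireds.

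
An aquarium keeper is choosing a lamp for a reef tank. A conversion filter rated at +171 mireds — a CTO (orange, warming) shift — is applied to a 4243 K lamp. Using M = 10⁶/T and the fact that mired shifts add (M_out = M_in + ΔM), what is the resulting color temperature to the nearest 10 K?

M_in = 10⁶/4243 = 235.68 mireds.
M_out = 235.68 + (+171) = 406.68 mireds.
T_out = 10⁶/406.68 = 2458.9 K → 2460 K.

2460 K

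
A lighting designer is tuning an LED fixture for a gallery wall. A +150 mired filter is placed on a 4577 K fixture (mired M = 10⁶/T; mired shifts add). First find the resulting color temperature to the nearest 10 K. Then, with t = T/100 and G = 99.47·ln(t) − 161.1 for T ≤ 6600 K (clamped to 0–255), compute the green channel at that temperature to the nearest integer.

M_in = 10⁶/4577 = 218.48; M_out = 218.48 + (+150) = 368.48.
T_out = 10⁶/368.48 = 2713.8 K → 2710 K; t = 27.1.
G = 99.47·ln 27.1 − 161.1 = 99.47·3.2995 − 161.1 = 167.105.
Rounded: 167.

167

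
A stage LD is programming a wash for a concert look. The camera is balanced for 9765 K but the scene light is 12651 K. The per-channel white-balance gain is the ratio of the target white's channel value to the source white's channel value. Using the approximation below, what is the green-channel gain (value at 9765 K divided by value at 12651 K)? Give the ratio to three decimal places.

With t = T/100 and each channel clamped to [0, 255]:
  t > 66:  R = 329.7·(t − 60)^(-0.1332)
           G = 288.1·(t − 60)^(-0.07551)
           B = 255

At 12651 K (t = 126.51):
  G = 288.1·(126.51 − 60)^(-0.07551) = 288.1·66.51^(-0.07551) = 288.1·0.72837 = 209.844.
At 9765 K (t = 97.65):
  G = 288.1·(97.65 − 60)^(-0.07551) = 288.1·37.65^(-0.07551) = 288.1·0.76035 = 219.057.
Gain = 219.057 / 209.844 = 1.0439 → 1.044.

1.044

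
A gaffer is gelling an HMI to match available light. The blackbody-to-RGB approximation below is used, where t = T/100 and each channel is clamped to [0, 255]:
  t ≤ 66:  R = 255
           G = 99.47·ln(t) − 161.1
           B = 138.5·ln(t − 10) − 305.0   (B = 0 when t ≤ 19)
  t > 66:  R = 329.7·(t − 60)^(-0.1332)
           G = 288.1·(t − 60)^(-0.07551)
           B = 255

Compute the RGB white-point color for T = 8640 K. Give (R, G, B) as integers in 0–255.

t = 8640/100 = 86.4; the t > 66 branch applies.
R = 329.7·(86.4 − 60)^(-0.1332) = 329.7·26.4^(-0.1332) = 329.7·0.64661 = 213.187.
G = 288.1·(86.4 − 60)^(-0.07551) = 288.1·26.4^(-0.07551) = 288.1·0.78101 = 225.008.
B = 255 by definition for t > 66.
Rounded: (213, 225, 255).

(213, 225, 255)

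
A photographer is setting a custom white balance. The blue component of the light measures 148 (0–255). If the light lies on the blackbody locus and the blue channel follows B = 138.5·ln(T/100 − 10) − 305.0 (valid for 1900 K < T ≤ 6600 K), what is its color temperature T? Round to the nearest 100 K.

3600 K

ln(t − 10) = (148 + 305.0) / 138.5 = 3.2708.
t − 10 = e^3.2708 = 26.331, so t = 36.331.
T = 100·t = 3633 K → 3600 K to the nearest 100 K.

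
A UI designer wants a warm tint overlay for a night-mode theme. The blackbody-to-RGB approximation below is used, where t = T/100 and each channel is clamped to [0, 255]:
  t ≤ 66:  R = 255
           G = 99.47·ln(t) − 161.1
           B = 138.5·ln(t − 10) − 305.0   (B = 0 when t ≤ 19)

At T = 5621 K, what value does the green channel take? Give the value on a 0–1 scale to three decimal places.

t = 5621/100 = 56.21; the t ≤ 66 branch applies.
G = 99.47·ln 56.21 − 161.1 = 99.47·4.0291 − 161.1 = 239.674.
On a 0–1 scale: 239.674/255 = 0.9399 → 0.940.

0.940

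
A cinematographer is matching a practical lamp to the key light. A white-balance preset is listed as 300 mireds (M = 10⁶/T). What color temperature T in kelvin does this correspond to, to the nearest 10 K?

3330 K

T = 10⁶ / 300 = 3333.33 K → 3330 K.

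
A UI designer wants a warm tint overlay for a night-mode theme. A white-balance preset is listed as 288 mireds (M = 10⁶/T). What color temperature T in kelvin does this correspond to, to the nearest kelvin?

3472 K

T = 10⁶ / 288 = 3472.22 K → 3472 K.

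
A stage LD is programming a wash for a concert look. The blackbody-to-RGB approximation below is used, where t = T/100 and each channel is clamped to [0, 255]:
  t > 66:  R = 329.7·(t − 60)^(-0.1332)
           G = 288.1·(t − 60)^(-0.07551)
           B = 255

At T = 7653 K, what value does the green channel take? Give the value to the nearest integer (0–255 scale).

t = 7653/100 = 76.53; the t > 66 branch applies.
G = 288.1·(76.53 − 60)^(-0.07551) = 288.1·16.53^(-0.07551) = 288.1·0.80911 = 233.105.
Rounded: 233.

233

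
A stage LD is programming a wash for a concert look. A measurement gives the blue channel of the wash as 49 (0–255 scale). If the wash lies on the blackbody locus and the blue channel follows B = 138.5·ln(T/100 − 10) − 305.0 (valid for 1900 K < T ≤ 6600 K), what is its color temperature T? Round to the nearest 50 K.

ln(t − 10) = (49 + 305.0) / 138.5 = 2.5560.
t − 10 = e^2.5560 = 12.884, so t = 22.884.
T = 100·t = 2288 K → 2300 K to the nearest 50 K.

2300 K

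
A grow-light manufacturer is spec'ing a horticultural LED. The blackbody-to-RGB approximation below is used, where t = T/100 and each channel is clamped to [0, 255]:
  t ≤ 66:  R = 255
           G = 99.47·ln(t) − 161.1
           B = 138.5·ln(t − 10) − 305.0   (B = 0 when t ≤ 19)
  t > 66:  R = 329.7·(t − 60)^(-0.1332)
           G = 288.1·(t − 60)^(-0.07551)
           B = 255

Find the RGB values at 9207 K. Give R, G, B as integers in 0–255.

t = 9207/100 = 92.07; the t > 66 branch applies.
R = 329.7·(92.07 − 60)^(-0.1332) = 329.7·32.07^(-0.1332) = 329.7·0.63007 = 207.734.
G = 288.1·(92.07 − 60)^(-0.07551) = 288.1·32.07^(-0.07551) = 288.1·0.76962 = 221.727.
B = 255 by definition for t > 66.
Rounded: (208, 222, 255).

R=208, G=222, B=255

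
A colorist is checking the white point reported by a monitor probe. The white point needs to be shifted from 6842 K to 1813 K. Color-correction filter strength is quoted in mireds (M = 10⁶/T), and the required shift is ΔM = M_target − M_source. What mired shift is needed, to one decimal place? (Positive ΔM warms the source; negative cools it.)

+405.4 mireds

M_source = 10⁶/6842 = 146.156; M_target = 10⁶/1813 = 551.572.
ΔM = 551.572 − 146.156 = 405.416 → +405.4 mireds, a warming shift.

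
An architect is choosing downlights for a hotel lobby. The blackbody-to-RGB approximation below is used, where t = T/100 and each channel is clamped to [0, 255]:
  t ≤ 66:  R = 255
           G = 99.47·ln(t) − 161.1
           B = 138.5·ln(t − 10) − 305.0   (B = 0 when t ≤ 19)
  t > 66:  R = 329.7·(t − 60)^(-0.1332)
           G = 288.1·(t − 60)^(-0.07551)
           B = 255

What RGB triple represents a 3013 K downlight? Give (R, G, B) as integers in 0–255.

(255, 178, 111)

t = 3013/100 = 30.13; the t ≤ 66 branch applies.
R = 255 by definition for t ≤ 66.
G = 99.47·ln 30.13 − 161.1 = 99.47·3.4055 − 161.1 = 177.647.
B = 138.5·ln(30.13 − 10) − 305.0 = 138.5·ln 20.13 − 305.0 = 138.5·3.0022 − 305.0 = 110.806.
Rounded: (255, 178, 111).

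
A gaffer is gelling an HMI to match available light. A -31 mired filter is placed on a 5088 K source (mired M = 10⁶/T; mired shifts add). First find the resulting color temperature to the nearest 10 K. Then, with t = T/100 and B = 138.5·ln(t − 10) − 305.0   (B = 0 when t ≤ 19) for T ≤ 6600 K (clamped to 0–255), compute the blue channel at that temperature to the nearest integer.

238

M_in = 10⁶/5088 = 196.54; M_out = 196.54 + (-31) = 165.54.
T_out = 10⁶/165.54 = 6040.8 K → 6040 K; t = 60.4.
B = 138.5·ln(60.4 − 10) − 305.0 = 138.5·ln 50.4 − 305.0 = 138.5·3.9200 − 305.0 = 237.919.
Rounded: 238.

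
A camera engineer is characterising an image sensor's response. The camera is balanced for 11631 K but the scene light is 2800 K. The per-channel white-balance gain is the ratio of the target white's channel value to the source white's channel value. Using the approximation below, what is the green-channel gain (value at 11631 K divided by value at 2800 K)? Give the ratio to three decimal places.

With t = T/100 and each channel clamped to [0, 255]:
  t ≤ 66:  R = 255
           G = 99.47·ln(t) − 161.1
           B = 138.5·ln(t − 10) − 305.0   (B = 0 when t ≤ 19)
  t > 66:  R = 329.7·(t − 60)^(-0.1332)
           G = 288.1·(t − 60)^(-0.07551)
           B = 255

At 2800 K (t = 28):
  G = 99.47·ln 28 − 161.1 = 99.47·3.3322 − 161.1 = 170.354.
At 11631 K (t = 116.31):
  G = 288.1·(116.31 − 60)^(-0.07551) = 288.1·56.31^(-0.07551) = 288.1·0.73759 = 212.499.
Gain = 212.499 / 170.354 = 1.2474 → 1.247.

1.247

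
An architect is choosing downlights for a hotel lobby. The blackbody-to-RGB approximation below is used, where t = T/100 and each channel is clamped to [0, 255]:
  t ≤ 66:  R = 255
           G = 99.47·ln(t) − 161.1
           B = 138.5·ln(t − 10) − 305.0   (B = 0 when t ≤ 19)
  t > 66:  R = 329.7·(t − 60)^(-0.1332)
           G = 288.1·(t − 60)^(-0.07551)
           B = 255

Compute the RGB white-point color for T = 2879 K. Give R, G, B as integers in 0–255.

t = 2879/100 = 28.79; the t ≤ 66 branch applies.
R = 255 by definition for t ≤ 66.
G = 99.47·ln 28.79 − 161.1 = 99.47·3.3600 − 161.1 = 173.122.
B = 138.5·ln(28.79 − 10) − 305.0 = 138.5·ln 18.79 − 305.0 = 138.5·2.9333 − 305.0 = 101.265.
Rounded: (255, 173, 101).

R=255, G=173, B=101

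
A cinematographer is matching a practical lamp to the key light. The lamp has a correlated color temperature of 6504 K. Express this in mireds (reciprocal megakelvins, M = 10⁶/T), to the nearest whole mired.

154 mireds

M = 10⁶ / 6504 = 153.752 → 154 mireds.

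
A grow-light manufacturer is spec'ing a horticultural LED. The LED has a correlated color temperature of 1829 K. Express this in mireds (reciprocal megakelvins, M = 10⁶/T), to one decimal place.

M = 10⁶ / 1829 = 546.747 → 546.7 mireds.

546.7 mireds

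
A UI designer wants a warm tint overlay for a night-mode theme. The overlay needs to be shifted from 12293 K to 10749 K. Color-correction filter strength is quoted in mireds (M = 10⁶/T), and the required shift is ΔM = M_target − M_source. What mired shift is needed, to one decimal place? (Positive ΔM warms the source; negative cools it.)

M_source = 10⁶/12293 = 81.347; M_target = 10⁶/10749 = 93.032.
ΔM = 93.032 − 81.347 = 11.685 → +11.7 mireds, a warming shift.

+11.7 mireds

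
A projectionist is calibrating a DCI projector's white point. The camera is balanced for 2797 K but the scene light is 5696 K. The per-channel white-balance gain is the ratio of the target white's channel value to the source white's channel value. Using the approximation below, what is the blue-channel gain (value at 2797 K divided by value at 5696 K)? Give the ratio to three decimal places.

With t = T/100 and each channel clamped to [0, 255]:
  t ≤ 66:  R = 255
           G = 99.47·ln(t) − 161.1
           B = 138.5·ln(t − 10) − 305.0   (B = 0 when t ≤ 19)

At 5696 K (t = 56.96):
  B = 138.5·ln(56.96 − 10) − 305.0 = 138.5·ln 46.96 − 305.0 = 138.5·3.8493 − 305.0 = 228.128.
At 2797 K (t = 27.97):
  B = 138.5·ln(27.97 − 10) − 305.0 = 138.5·ln 17.97 − 305.0 = 138.5·2.8887 − 305.0 = 95.085.
Gain = 95.085 / 228.128 = 0.4168 → 0.417.

0.417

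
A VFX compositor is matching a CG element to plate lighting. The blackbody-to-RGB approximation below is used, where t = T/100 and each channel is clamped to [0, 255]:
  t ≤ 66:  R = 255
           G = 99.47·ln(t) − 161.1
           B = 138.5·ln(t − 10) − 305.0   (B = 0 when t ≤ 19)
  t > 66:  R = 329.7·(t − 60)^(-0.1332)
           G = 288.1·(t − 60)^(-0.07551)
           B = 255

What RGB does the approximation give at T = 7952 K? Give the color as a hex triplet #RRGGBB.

t = 7952/100 = 79.52; the t > 66 branch applies.
R = 329.7·(79.52 − 60)^(-0.1332) = 329.7·19.52^(-0.1332) = 329.7·0.67314 = 221.936.
G = 288.1·(79.52 − 60)^(-0.07551) = 288.1·19.52^(-0.07551) = 288.1·0.79902 = 230.197.
B = 255 by definition for t > 66.
Rounded: (222, 230, 255).
In hex: #DEE6FF.

#DEE6FF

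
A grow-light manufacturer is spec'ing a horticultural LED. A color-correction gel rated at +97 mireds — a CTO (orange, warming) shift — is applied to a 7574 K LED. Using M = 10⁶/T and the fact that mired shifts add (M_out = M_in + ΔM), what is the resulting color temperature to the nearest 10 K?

M_in = 10⁶/7574 = 132.03 mireds.
M_out = 132.03 + (+97) = 229.03 mireds.
T_out = 10⁶/229.03 = 4366.2 K → 4370 K.

4370 K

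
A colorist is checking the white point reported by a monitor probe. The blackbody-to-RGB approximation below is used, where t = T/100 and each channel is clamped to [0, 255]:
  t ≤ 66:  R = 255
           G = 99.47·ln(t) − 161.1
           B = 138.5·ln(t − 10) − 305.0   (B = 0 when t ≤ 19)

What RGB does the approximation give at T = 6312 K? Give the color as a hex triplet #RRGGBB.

#FFFBF5

t = 6312/100 = 63.12; the t ≤ 66 branch applies.
R = 255 by definition for t ≤ 66.
G = 99.47·ln 63.12 − 161.1 = 99.47·4.1450 − 161.1 = 251.207.
B = 138.5·ln(63.12 − 10) − 305.0 = 138.5·ln 53.12 − 305.0 = 138.5·3.9726 − 305.0 = 245.199.
Rounded: (255, 251, 245).
In hex: #FFFBF5.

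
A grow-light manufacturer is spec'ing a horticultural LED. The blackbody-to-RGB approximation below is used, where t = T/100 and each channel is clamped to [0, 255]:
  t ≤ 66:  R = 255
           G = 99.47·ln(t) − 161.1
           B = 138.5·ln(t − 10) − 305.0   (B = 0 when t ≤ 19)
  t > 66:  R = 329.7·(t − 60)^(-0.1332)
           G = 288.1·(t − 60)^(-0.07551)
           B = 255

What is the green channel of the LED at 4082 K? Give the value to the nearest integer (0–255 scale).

208

t = 4082/100 = 40.82; the t ≤ 66 branch applies.
G = 99.47·ln 40.82 − 161.1 = 99.47·3.7092 − 161.1 = 207.851.
Rounded: 208.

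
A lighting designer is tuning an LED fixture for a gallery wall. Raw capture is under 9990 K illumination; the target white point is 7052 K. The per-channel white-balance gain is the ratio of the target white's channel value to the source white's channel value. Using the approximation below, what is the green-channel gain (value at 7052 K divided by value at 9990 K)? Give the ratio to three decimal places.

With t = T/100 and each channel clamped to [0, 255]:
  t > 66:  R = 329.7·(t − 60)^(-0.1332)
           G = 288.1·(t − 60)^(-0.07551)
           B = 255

At 9990 K (t = 99.9):
  G = 288.1·(99.9 − 60)^(-0.07551) = 288.1·39.9^(-0.07551) = 288.1·0.75703 = 218.099.
At 7052 K (t = 70.52):
  G = 288.1·(70.52 − 60)^(-0.07551) = 288.1·10.52^(-0.07551) = 288.1·0.83720 = 241.196.
Gain = 241.196 / 218.099 = 1.1059 → 1.106.

1.106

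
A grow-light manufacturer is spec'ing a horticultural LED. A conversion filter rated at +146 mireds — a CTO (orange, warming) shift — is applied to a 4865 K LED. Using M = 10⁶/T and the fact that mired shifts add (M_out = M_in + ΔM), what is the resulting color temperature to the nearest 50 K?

2850 K

M_in = 10⁶/4865 = 205.55 mireds.
M_out = 205.55 + (+146) = 351.55 mireds.
T_out = 10⁶/351.55 = 2844.5 K → 2850 K.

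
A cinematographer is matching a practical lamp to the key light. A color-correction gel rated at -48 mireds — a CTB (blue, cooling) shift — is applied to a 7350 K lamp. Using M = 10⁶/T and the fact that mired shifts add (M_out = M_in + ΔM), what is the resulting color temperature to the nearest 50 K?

11350 K

M_in = 10⁶/7350 = 136.05 mireds.
M_out = 136.05 + (-48) = 88.05 mireds.
T_out = 10⁶/88.05 = 11356.6 K → 11350 K.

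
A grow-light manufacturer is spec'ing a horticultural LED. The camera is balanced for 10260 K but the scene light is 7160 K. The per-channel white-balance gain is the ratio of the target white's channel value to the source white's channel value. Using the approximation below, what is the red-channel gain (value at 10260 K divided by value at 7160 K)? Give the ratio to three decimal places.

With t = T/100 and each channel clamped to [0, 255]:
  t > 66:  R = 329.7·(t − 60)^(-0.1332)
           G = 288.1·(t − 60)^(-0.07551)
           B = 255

At 7160 K (t = 71.6):
  R = 329.7·(71.6 − 60)^(-0.1332) = 329.7·11.6^(-0.1332) = 329.7·0.72146 = 237.866.
At 10260 K (t = 102.6):
  R = 329.7·(102.6 − 60)^(-0.1332) = 329.7·42.6^(-0.1332) = 329.7·0.60668 = 200.024.
Gain = 200.024 / 237.866 = 0.8409 → 0.841.

0.841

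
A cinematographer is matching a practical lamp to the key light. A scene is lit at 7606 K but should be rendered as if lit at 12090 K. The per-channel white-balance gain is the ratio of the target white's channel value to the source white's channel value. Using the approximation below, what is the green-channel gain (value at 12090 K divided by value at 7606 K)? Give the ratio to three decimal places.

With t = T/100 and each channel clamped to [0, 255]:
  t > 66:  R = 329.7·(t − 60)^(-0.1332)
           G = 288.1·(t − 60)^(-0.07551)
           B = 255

0.904

At 7606 K (t = 76.06):
  G = 288.1·(76.06 − 60)^(-0.07551) = 288.1·16.06^(-0.07551) = 288.1·0.81088 = 233.613.
At 12090 K (t = 120.9):
  G = 288.1·(120.9 − 60)^(-0.07551) = 288.1·60.9^(-0.07551) = 288.1·0.73324 = 211.245.
Gain = 211.245 / 233.613 = 0.9043 → 0.904.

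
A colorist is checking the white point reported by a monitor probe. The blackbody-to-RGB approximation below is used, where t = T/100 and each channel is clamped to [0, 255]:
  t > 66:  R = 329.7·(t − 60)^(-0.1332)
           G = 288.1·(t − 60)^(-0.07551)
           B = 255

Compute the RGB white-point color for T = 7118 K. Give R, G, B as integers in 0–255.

t = 7118/100 = 71.18; the t > 66 branch applies.
R = 329.7·(71.18 − 60)^(-0.1332) = 329.7·11.18^(-0.1332) = 329.7·0.72502 = 239.038.
G = 288.1·(71.18 − 60)^(-0.07551) = 288.1·11.18^(-0.07551) = 288.1·0.83336 = 240.091.
B = 255 by definition for t > 66.
Rounded: (239, 240, 255).

R=239, G=240, B=255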